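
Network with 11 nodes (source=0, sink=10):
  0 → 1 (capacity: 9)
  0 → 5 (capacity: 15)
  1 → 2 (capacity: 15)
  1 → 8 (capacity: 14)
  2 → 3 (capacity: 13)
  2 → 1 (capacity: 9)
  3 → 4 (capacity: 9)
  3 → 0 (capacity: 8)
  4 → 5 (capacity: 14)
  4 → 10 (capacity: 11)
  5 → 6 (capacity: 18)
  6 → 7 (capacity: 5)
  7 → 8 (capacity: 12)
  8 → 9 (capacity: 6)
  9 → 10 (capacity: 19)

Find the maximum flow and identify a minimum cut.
Max flow = 14, Min cut edges: (0,1), (6,7)

Maximum flow: 14
Minimum cut: (0,1), (6,7)
Partition: S = [0, 5, 6], T = [1, 2, 3, 4, 7, 8, 9, 10]

Max-flow min-cut theorem verified: both equal 14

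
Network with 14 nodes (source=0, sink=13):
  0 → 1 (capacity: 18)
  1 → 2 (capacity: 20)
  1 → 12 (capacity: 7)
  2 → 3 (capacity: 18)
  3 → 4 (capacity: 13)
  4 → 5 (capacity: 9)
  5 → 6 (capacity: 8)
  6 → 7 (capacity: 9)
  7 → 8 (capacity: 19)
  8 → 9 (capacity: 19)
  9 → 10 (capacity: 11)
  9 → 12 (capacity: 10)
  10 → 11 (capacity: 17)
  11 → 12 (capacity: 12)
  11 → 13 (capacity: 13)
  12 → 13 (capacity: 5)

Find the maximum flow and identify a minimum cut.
Max flow = 13, Min cut edges: (5,6), (12,13)

Maximum flow: 13
Minimum cut: (5,6), (12,13)
Partition: S = [0, 1, 2, 3, 4, 5, 12], T = [6, 7, 8, 9, 10, 11, 13]

Max-flow min-cut theorem verified: both equal 13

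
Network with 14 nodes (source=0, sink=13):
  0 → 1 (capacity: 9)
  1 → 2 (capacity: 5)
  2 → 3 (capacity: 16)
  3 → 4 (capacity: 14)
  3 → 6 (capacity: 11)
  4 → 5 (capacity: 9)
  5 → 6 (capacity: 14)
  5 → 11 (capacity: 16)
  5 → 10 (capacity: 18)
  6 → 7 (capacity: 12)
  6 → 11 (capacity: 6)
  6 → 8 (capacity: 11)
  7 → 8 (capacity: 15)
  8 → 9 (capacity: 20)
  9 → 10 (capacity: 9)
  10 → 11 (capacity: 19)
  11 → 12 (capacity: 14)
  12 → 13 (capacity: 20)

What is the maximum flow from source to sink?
Maximum flow = 5

Max flow: 5

Flow assignment:
  0 → 1: 5/9
  1 → 2: 5/5
  2 → 3: 5/16
  3 → 6: 5/11
  6 → 11: 5/6
  11 → 12: 5/14
  12 → 13: 5/20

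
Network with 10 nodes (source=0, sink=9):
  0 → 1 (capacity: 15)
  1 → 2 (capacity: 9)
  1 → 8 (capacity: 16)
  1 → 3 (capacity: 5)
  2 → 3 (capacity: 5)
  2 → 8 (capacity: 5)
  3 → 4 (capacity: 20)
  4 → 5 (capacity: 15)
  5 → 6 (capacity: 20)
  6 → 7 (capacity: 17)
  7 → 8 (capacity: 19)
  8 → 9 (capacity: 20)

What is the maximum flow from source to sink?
Maximum flow = 15

Max flow: 15

Flow assignment:
  0 → 1: 15/15
  1 → 8: 15/16
  8 → 9: 15/20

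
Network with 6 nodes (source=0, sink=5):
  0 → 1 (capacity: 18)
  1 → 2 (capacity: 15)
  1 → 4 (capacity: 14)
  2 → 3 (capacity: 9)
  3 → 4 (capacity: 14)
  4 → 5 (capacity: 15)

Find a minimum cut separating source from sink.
Min cut value = 15, edges: (4,5)

Min cut value: 15
Partition: S = [0, 1, 2, 3, 4], T = [5]
Cut edges: (4,5)

By max-flow min-cut theorem, max flow = min cut = 15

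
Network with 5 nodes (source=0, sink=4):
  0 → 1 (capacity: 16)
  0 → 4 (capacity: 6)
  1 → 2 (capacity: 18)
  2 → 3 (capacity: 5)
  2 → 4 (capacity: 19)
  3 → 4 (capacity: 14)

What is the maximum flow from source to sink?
Maximum flow = 22

Max flow: 22

Flow assignment:
  0 → 1: 16/16
  0 → 4: 6/6
  1 → 2: 16/18
  2 → 4: 16/19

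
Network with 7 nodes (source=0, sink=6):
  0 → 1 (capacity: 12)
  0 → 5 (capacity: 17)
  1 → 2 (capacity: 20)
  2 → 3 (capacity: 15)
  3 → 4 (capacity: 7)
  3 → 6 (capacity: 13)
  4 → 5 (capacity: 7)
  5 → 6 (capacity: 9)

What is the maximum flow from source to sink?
Maximum flow = 21

Max flow: 21

Flow assignment:
  0 → 1: 12/12
  0 → 5: 9/17
  1 → 2: 12/20
  2 → 3: 12/15
  3 → 6: 12/13
  5 → 6: 9/9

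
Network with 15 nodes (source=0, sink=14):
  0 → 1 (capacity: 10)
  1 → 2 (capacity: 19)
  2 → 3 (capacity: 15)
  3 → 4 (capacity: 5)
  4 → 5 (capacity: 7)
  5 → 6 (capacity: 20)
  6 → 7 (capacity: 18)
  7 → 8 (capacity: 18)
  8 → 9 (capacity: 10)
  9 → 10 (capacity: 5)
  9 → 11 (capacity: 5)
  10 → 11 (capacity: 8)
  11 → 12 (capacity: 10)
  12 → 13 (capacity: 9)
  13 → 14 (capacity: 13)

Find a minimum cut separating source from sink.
Min cut value = 5, edges: (3,4)

Min cut value: 5
Partition: S = [0, 1, 2, 3], T = [4, 5, 6, 7, 8, 9, 10, 11, 12, 13, 14]
Cut edges: (3,4)

By max-flow min-cut theorem, max flow = min cut = 5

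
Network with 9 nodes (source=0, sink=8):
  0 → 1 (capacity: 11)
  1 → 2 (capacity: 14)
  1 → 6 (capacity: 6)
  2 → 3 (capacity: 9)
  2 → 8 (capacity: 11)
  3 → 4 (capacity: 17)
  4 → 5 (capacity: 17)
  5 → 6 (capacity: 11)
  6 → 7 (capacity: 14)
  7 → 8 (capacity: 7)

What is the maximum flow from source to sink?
Maximum flow = 11

Max flow: 11

Flow assignment:
  0 → 1: 11/11
  1 → 2: 11/14
  2 → 8: 11/11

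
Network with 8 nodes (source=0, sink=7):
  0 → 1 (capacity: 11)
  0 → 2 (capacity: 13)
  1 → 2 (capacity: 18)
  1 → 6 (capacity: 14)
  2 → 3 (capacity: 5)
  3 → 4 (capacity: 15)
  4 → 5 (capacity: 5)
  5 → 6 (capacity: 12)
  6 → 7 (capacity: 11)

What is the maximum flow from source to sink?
Maximum flow = 11

Max flow: 11

Flow assignment:
  0 → 1: 6/11
  0 → 2: 5/13
  1 → 6: 6/14
  2 → 3: 5/5
  3 → 4: 5/15
  4 → 5: 5/5
  5 → 6: 5/12
  6 → 7: 11/11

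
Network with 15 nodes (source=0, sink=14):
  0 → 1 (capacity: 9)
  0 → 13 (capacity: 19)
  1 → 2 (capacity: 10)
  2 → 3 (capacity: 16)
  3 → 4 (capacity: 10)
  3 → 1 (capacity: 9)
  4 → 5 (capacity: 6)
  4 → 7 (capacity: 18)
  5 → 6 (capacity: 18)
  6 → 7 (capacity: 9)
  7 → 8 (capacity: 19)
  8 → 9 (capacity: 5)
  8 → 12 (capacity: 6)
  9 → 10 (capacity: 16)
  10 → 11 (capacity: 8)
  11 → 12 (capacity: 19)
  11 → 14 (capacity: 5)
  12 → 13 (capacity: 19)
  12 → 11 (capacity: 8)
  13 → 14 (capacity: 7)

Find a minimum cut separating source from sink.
Min cut value = 12, edges: (11,14), (13,14)

Min cut value: 12
Partition: S = [0, 1, 2, 3, 4, 5, 6, 7, 8, 9, 10, 11, 12, 13], T = [14]
Cut edges: (11,14), (13,14)

By max-flow min-cut theorem, max flow = min cut = 12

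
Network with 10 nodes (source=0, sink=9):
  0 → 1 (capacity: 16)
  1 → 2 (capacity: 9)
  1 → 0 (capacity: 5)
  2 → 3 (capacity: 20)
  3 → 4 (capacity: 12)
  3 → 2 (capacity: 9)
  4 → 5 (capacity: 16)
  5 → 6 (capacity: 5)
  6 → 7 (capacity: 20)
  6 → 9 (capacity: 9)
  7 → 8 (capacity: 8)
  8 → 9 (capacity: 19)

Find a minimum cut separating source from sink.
Min cut value = 5, edges: (5,6)

Min cut value: 5
Partition: S = [0, 1, 2, 3, 4, 5], T = [6, 7, 8, 9]
Cut edges: (5,6)

By max-flow min-cut theorem, max flow = min cut = 5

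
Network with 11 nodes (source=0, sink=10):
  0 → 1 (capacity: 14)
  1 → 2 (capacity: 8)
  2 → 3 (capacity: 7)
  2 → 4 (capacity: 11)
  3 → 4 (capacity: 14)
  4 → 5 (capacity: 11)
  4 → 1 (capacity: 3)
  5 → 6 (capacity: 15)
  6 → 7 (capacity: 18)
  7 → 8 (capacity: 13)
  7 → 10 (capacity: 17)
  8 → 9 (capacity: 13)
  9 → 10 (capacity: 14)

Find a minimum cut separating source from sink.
Min cut value = 8, edges: (1,2)

Min cut value: 8
Partition: S = [0, 1], T = [2, 3, 4, 5, 6, 7, 8, 9, 10]
Cut edges: (1,2)

By max-flow min-cut theorem, max flow = min cut = 8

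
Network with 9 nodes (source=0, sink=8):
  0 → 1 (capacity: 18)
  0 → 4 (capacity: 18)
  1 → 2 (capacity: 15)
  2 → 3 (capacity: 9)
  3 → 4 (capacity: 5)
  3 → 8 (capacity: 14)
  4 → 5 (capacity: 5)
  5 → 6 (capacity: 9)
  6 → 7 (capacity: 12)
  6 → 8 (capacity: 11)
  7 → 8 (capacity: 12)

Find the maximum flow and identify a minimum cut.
Max flow = 14, Min cut edges: (2,3), (4,5)

Maximum flow: 14
Minimum cut: (2,3), (4,5)
Partition: S = [0, 1, 2, 4], T = [3, 5, 6, 7, 8]

Max-flow min-cut theorem verified: both equal 14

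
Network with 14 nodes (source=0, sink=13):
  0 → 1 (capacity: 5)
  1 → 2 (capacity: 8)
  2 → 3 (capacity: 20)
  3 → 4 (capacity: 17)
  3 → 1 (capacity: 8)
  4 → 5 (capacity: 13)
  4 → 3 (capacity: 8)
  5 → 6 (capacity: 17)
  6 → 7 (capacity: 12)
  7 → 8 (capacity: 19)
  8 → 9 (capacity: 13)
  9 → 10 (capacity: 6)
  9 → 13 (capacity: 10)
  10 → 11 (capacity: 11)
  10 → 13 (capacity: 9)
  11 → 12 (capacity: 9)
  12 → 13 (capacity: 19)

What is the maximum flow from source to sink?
Maximum flow = 5

Max flow: 5

Flow assignment:
  0 → 1: 5/5
  1 → 2: 5/8
  2 → 3: 5/20
  3 → 4: 5/17
  4 → 5: 5/13
  5 → 6: 5/17
  6 → 7: 5/12
  7 → 8: 5/19
  8 → 9: 5/13
  9 → 13: 5/10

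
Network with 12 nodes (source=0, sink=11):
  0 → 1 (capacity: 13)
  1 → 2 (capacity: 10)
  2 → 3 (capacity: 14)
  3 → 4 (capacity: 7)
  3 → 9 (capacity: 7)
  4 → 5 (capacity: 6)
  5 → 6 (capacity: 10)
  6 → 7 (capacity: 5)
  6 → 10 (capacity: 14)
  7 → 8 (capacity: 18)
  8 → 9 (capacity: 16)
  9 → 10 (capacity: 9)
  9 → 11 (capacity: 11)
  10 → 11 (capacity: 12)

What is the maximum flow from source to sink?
Maximum flow = 10

Max flow: 10

Flow assignment:
  0 → 1: 10/13
  1 → 2: 10/10
  2 → 3: 10/14
  3 → 4: 3/7
  3 → 9: 7/7
  4 → 5: 3/6
  5 → 6: 3/10
  6 → 10: 3/14
  9 → 11: 7/11
  10 → 11: 3/12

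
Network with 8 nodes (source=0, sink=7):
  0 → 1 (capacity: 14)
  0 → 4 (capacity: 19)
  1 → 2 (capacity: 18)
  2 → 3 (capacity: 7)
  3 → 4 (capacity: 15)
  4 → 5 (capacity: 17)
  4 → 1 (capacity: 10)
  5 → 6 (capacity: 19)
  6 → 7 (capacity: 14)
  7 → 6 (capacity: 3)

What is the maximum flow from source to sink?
Maximum flow = 14

Max flow: 14

Flow assignment:
  0 → 1: 7/14
  0 → 4: 7/19
  1 → 2: 7/18
  2 → 3: 7/7
  3 → 4: 7/15
  4 → 5: 14/17
  5 → 6: 14/19
  6 → 7: 14/14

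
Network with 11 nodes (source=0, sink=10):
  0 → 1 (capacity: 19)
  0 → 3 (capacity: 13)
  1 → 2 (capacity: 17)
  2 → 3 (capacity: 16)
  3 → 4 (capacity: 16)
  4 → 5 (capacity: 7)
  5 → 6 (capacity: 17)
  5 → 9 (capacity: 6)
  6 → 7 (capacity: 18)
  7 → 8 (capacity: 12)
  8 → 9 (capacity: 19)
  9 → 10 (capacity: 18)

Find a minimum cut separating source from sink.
Min cut value = 7, edges: (4,5)

Min cut value: 7
Partition: S = [0, 1, 2, 3, 4], T = [5, 6, 7, 8, 9, 10]
Cut edges: (4,5)

By max-flow min-cut theorem, max flow = min cut = 7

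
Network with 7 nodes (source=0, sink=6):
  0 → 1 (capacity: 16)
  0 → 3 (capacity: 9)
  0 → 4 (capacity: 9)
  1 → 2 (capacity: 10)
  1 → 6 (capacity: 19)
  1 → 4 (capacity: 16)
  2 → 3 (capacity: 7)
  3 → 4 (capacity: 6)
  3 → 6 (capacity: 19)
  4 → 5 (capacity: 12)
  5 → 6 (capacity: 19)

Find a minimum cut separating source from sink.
Min cut value = 34, edges: (0,1), (0,3), (0,4)

Min cut value: 34
Partition: S = [0], T = [1, 2, 3, 4, 5, 6]
Cut edges: (0,1), (0,3), (0,4)

By max-flow min-cut theorem, max flow = min cut = 34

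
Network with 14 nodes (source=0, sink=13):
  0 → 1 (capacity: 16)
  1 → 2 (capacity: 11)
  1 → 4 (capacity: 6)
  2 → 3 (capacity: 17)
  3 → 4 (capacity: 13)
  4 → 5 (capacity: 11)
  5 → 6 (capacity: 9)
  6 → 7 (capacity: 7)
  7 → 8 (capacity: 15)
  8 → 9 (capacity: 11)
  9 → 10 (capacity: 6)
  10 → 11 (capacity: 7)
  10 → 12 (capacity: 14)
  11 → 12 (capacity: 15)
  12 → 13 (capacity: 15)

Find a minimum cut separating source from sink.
Min cut value = 6, edges: (9,10)

Min cut value: 6
Partition: S = [0, 1, 2, 3, 4, 5, 6, 7, 8, 9], T = [10, 11, 12, 13]
Cut edges: (9,10)

By max-flow min-cut theorem, max flow = min cut = 6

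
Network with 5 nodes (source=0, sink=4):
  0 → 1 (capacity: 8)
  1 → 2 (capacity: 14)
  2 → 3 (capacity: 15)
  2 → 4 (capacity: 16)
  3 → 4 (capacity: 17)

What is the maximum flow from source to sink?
Maximum flow = 8

Max flow: 8

Flow assignment:
  0 → 1: 8/8
  1 → 2: 8/14
  2 → 4: 8/16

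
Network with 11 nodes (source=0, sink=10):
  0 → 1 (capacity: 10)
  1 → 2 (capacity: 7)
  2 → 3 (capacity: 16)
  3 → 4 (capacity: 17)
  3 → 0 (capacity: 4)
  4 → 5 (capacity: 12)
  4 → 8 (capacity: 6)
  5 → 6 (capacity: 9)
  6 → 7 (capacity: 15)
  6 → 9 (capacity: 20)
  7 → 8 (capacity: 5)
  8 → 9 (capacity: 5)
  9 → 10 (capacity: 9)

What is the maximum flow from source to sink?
Maximum flow = 7

Max flow: 7

Flow assignment:
  0 → 1: 7/10
  1 → 2: 7/7
  2 → 3: 7/16
  3 → 4: 7/17
  4 → 5: 2/12
  4 → 8: 5/6
  5 → 6: 2/9
  6 → 9: 2/20
  8 → 9: 5/5
  9 → 10: 7/9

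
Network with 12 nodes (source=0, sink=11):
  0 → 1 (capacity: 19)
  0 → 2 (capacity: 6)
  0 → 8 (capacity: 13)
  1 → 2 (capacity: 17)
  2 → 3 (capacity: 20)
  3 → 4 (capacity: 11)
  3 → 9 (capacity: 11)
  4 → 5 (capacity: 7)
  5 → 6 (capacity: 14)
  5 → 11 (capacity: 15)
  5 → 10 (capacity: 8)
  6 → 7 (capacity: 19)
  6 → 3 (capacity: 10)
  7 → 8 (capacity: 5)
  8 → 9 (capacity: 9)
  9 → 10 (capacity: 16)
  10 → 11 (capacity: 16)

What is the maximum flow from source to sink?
Maximum flow = 23

Max flow: 23

Flow assignment:
  0 → 1: 16/19
  0 → 8: 7/13
  1 → 2: 16/17
  2 → 3: 16/20
  3 → 4: 7/11
  3 → 9: 9/11
  4 → 5: 7/7
  5 → 11: 7/15
  8 → 9: 7/9
  9 → 10: 16/16
  10 → 11: 16/16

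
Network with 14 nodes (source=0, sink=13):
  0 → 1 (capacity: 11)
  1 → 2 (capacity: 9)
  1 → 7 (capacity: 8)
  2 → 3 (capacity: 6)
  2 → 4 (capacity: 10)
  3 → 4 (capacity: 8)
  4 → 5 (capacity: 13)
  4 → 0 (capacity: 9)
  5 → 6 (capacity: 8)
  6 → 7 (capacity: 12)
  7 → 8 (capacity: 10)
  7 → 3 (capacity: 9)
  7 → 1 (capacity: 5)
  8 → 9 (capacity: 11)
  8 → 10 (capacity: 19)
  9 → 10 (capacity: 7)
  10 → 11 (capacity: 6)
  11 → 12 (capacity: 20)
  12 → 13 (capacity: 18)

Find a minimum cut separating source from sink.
Min cut value = 6, edges: (10,11)

Min cut value: 6
Partition: S = [0, 1, 2, 3, 4, 5, 6, 7, 8, 9, 10], T = [11, 12, 13]
Cut edges: (10,11)

By max-flow min-cut theorem, max flow = min cut = 6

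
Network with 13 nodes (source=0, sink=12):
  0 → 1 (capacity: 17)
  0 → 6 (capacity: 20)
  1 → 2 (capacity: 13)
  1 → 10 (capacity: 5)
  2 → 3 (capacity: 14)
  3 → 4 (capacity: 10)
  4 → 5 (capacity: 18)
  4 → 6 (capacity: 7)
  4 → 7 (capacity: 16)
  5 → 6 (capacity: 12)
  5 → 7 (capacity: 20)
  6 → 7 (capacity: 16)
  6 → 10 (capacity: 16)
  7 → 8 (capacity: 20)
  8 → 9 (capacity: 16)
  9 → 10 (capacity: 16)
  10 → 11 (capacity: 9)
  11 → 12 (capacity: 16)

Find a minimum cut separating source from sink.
Min cut value = 9, edges: (10,11)

Min cut value: 9
Partition: S = [0, 1, 2, 3, 4, 5, 6, 7, 8, 9, 10], T = [11, 12]
Cut edges: (10,11)

By max-flow min-cut theorem, max flow = min cut = 9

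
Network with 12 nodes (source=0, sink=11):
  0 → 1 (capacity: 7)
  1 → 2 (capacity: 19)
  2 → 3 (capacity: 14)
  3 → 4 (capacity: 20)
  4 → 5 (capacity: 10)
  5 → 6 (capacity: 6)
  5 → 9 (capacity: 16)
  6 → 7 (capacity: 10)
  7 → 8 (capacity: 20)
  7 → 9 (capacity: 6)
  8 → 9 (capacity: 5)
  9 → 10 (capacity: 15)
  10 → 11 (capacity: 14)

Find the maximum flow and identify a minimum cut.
Max flow = 7, Min cut edges: (0,1)

Maximum flow: 7
Minimum cut: (0,1)
Partition: S = [0], T = [1, 2, 3, 4, 5, 6, 7, 8, 9, 10, 11]

Max-flow min-cut theorem verified: both equal 7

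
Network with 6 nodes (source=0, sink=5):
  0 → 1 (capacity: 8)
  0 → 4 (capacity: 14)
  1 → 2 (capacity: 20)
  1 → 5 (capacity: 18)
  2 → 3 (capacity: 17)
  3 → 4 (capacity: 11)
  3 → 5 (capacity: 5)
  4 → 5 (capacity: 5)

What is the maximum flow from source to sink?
Maximum flow = 13

Max flow: 13

Flow assignment:
  0 → 1: 8/8
  0 → 4: 5/14
  1 → 5: 8/18
  4 → 5: 5/5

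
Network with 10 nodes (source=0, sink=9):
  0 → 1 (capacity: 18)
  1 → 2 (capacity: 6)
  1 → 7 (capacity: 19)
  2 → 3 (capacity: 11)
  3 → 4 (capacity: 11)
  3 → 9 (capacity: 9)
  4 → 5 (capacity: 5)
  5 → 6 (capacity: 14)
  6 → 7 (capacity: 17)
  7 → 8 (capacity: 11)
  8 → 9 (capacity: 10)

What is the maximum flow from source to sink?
Maximum flow = 16

Max flow: 16

Flow assignment:
  0 → 1: 16/18
  1 → 2: 6/6
  1 → 7: 10/19
  2 → 3: 6/11
  3 → 9: 6/9
  7 → 8: 10/11
  8 → 9: 10/10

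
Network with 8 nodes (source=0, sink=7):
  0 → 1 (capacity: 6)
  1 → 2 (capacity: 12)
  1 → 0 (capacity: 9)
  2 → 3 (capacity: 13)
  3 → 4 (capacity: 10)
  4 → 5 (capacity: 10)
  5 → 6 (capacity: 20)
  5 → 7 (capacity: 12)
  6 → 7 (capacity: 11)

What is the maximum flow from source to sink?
Maximum flow = 6

Max flow: 6

Flow assignment:
  0 → 1: 6/6
  1 → 2: 6/12
  2 → 3: 6/13
  3 → 4: 6/10
  4 → 5: 6/10
  5 → 7: 6/12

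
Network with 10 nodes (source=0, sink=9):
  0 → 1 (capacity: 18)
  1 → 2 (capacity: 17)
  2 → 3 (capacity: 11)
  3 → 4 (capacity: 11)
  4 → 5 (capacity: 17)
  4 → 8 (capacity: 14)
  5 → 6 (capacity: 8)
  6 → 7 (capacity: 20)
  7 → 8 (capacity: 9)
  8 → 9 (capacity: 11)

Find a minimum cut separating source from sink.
Min cut value = 11, edges: (8,9)

Min cut value: 11
Partition: S = [0, 1, 2, 3, 4, 5, 6, 7, 8], T = [9]
Cut edges: (8,9)

By max-flow min-cut theorem, max flow = min cut = 11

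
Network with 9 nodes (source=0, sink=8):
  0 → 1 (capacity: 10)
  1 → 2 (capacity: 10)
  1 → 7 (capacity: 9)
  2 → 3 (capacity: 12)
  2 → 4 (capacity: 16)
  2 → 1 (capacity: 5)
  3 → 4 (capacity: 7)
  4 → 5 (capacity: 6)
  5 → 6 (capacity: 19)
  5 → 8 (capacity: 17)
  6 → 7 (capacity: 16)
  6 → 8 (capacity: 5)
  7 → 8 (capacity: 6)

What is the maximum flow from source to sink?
Maximum flow = 10

Max flow: 10

Flow assignment:
  0 → 1: 10/10
  1 → 2: 4/10
  1 → 7: 6/9
  2 → 4: 4/16
  4 → 5: 4/6
  5 → 8: 4/17
  7 → 8: 6/6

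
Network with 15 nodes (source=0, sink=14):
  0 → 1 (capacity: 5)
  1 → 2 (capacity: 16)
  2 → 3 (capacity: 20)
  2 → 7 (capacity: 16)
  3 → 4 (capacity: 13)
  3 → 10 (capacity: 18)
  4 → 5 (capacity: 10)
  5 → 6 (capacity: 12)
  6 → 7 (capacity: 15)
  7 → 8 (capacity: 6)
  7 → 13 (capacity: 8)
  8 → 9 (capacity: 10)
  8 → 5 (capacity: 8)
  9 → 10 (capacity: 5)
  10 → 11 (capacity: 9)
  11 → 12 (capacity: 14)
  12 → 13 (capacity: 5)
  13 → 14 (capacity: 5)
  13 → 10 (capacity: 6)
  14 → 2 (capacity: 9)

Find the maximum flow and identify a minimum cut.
Max flow = 5, Min cut edges: (13,14)

Maximum flow: 5
Minimum cut: (13,14)
Partition: S = [0, 1, 2, 3, 4, 5, 6, 7, 8, 9, 10, 11, 12, 13], T = [14]

Max-flow min-cut theorem verified: both equal 5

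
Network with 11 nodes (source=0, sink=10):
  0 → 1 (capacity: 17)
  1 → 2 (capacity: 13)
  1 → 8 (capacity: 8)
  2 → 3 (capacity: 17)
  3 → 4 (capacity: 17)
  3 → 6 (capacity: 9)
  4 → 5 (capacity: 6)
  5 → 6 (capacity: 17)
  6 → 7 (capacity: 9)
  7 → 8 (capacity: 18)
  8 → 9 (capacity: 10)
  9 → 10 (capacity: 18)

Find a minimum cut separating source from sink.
Min cut value = 10, edges: (8,9)

Min cut value: 10
Partition: S = [0, 1, 2, 3, 4, 5, 6, 7, 8], T = [9, 10]
Cut edges: (8,9)

By max-flow min-cut theorem, max flow = min cut = 10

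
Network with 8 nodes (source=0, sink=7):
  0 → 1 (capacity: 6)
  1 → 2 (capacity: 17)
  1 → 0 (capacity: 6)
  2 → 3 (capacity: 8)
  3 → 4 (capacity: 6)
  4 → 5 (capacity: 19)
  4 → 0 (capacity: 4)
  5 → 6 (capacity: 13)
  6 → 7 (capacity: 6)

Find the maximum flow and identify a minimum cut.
Max flow = 6, Min cut edges: (6,7)

Maximum flow: 6
Minimum cut: (6,7)
Partition: S = [0, 1, 2, 3, 4, 5, 6], T = [7]

Max-flow min-cut theorem verified: both equal 6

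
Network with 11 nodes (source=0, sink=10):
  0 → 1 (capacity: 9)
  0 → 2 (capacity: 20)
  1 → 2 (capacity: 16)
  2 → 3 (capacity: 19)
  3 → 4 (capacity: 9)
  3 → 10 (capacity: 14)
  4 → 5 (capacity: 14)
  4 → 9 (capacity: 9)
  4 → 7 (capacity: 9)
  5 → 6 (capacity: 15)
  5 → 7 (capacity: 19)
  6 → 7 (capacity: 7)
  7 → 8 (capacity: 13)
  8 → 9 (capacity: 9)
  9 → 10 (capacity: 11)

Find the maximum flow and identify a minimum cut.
Max flow = 19, Min cut edges: (2,3)

Maximum flow: 19
Minimum cut: (2,3)
Partition: S = [0, 1, 2], T = [3, 4, 5, 6, 7, 8, 9, 10]

Max-flow min-cut theorem verified: both equal 19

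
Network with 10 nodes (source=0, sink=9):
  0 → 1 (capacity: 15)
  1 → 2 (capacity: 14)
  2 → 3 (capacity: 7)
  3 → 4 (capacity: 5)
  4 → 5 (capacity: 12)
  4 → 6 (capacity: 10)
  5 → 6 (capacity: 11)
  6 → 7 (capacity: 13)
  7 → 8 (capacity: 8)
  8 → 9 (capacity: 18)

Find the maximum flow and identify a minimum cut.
Max flow = 5, Min cut edges: (3,4)

Maximum flow: 5
Minimum cut: (3,4)
Partition: S = [0, 1, 2, 3], T = [4, 5, 6, 7, 8, 9]

Max-flow min-cut theorem verified: both equal 5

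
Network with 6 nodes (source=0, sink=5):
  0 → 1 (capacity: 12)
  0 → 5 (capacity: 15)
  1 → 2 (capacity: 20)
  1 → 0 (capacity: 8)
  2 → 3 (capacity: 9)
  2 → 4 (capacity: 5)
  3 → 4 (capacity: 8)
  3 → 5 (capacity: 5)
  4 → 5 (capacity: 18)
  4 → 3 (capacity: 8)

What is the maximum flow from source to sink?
Maximum flow = 27

Max flow: 27

Flow assignment:
  0 → 1: 12/12
  0 → 5: 15/15
  1 → 2: 12/20
  2 → 3: 9/9
  2 → 4: 3/5
  3 → 4: 4/8
  3 → 5: 5/5
  4 → 5: 7/18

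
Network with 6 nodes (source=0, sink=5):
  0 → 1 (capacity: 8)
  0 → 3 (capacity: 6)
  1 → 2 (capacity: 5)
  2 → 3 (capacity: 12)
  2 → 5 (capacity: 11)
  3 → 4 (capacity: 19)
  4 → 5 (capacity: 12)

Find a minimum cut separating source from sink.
Min cut value = 11, edges: (0,3), (1,2)

Min cut value: 11
Partition: S = [0, 1], T = [2, 3, 4, 5]
Cut edges: (0,3), (1,2)

By max-flow min-cut theorem, max flow = min cut = 11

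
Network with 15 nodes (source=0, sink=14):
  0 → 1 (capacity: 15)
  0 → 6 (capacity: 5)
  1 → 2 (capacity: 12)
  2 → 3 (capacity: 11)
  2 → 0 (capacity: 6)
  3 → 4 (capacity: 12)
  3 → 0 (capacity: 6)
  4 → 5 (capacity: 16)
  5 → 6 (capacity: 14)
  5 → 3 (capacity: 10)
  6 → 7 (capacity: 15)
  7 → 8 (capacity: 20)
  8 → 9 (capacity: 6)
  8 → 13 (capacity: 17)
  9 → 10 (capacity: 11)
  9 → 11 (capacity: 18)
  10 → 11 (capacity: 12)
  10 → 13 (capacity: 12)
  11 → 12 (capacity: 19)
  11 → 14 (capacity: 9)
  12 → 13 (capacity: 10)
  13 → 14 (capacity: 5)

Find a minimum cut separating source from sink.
Min cut value = 11, edges: (8,9), (13,14)

Min cut value: 11
Partition: S = [0, 1, 2, 3, 4, 5, 6, 7, 8, 12, 13], T = [9, 10, 11, 14]
Cut edges: (8,9), (13,14)

By max-flow min-cut theorem, max flow = min cut = 11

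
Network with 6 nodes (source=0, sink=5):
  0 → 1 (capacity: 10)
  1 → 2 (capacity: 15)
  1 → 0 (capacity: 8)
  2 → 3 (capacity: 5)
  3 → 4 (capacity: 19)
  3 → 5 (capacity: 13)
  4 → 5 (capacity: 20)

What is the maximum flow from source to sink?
Maximum flow = 5

Max flow: 5

Flow assignment:
  0 → 1: 5/10
  1 → 2: 5/15
  2 → 3: 5/5
  3 → 5: 5/13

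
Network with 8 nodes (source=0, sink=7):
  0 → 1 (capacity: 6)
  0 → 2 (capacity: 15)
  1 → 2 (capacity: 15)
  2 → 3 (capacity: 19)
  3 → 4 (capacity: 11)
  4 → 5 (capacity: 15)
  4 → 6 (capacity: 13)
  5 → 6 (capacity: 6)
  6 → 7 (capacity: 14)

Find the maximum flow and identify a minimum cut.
Max flow = 11, Min cut edges: (3,4)

Maximum flow: 11
Minimum cut: (3,4)
Partition: S = [0, 1, 2, 3], T = [4, 5, 6, 7]

Max-flow min-cut theorem verified: both equal 11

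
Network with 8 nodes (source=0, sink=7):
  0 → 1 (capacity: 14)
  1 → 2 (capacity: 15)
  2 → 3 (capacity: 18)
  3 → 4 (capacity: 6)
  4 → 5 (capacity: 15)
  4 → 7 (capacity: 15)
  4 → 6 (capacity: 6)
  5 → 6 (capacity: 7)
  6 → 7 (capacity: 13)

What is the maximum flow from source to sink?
Maximum flow = 6

Max flow: 6

Flow assignment:
  0 → 1: 6/14
  1 → 2: 6/15
  2 → 3: 6/18
  3 → 4: 6/6
  4 → 7: 6/15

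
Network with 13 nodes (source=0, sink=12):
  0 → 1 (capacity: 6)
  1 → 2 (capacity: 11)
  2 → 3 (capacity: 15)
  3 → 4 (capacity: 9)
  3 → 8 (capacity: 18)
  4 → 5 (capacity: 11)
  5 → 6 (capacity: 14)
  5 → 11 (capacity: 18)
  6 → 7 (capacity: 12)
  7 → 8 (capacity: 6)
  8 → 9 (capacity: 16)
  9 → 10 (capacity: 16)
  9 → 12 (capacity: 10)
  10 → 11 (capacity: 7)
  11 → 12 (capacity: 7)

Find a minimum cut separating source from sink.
Min cut value = 6, edges: (0,1)

Min cut value: 6
Partition: S = [0], T = [1, 2, 3, 4, 5, 6, 7, 8, 9, 10, 11, 12]
Cut edges: (0,1)

By max-flow min-cut theorem, max flow = min cut = 6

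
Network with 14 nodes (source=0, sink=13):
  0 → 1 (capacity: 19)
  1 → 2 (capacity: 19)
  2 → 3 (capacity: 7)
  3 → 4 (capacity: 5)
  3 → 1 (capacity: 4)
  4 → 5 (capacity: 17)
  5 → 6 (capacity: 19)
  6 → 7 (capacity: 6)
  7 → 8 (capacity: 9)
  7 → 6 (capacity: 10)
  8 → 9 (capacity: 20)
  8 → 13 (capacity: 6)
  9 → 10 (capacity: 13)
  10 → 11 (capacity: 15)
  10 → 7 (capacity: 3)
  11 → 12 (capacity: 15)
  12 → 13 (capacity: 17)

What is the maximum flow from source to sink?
Maximum flow = 5

Max flow: 5

Flow assignment:
  0 → 1: 5/19
  1 → 2: 5/19
  2 → 3: 5/7
  3 → 4: 5/5
  4 → 5: 5/17
  5 → 6: 5/19
  6 → 7: 5/6
  7 → 8: 5/9
  8 → 13: 5/6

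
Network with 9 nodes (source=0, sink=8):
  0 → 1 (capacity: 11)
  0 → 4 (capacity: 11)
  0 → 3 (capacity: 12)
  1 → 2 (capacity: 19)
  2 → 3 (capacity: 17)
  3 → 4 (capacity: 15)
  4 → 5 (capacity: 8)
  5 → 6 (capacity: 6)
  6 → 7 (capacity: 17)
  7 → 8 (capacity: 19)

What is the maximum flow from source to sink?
Maximum flow = 6

Max flow: 6

Flow assignment:
  0 → 1: 6/11
  1 → 2: 6/19
  2 → 3: 6/17
  3 → 4: 6/15
  4 → 5: 6/8
  5 → 6: 6/6
  6 → 7: 6/17
  7 → 8: 6/19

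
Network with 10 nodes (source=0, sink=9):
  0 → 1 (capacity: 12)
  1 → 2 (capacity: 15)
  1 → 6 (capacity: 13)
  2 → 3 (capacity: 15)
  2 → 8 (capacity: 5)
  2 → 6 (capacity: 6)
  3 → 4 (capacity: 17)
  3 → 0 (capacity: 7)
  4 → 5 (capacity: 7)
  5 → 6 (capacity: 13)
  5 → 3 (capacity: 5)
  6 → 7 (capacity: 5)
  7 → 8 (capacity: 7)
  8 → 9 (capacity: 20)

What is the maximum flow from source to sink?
Maximum flow = 10

Max flow: 10

Flow assignment:
  0 → 1: 10/12
  1 → 2: 5/15
  1 → 6: 5/13
  2 → 8: 5/5
  6 → 7: 5/5
  7 → 8: 5/7
  8 → 9: 10/20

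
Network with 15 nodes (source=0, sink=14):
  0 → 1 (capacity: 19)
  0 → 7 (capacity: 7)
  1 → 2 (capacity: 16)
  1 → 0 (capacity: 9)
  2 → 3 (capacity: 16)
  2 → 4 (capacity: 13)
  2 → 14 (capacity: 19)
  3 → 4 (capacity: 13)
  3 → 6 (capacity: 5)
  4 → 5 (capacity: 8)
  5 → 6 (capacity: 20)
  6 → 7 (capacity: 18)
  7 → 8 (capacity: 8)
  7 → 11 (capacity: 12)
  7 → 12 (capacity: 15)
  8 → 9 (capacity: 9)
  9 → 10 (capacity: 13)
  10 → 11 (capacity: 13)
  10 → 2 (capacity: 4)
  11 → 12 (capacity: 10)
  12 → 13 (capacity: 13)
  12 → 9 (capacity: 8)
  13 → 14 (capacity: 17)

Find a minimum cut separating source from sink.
Min cut value = 23, edges: (0,7), (1,2)

Min cut value: 23
Partition: S = [0, 1], T = [2, 3, 4, 5, 6, 7, 8, 9, 10, 11, 12, 13, 14]
Cut edges: (0,7), (1,2)

By max-flow min-cut theorem, max flow = min cut = 23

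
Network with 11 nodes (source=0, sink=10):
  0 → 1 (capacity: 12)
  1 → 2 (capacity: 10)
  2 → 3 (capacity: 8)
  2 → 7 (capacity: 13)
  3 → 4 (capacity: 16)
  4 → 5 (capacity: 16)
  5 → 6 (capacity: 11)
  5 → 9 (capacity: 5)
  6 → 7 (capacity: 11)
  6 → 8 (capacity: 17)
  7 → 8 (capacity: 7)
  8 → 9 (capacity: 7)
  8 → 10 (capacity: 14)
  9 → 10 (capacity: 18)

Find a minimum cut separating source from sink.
Min cut value = 10, edges: (1,2)

Min cut value: 10
Partition: S = [0, 1], T = [2, 3, 4, 5, 6, 7, 8, 9, 10]
Cut edges: (1,2)

By max-flow min-cut theorem, max flow = min cut = 10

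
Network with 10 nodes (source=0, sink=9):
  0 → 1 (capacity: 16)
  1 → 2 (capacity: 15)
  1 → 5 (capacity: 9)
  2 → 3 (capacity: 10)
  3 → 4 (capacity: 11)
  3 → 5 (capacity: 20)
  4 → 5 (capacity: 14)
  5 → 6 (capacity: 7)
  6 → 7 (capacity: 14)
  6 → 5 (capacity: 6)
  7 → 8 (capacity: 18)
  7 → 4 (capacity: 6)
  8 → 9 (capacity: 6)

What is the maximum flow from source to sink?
Maximum flow = 6

Max flow: 6

Flow assignment:
  0 → 1: 6/16
  1 → 2: 6/15
  2 → 3: 6/10
  3 → 5: 6/20
  4 → 5: 1/14
  5 → 6: 7/7
  6 → 7: 7/14
  7 → 8: 6/18
  7 → 4: 1/6
  8 → 9: 6/6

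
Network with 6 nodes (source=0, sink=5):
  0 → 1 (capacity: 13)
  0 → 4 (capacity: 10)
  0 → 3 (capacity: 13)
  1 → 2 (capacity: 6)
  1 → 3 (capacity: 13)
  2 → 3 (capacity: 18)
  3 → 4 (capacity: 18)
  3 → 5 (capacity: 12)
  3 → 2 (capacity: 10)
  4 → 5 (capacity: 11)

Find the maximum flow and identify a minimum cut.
Max flow = 23, Min cut edges: (3,5), (4,5)

Maximum flow: 23
Minimum cut: (3,5), (4,5)
Partition: S = [0, 1, 2, 3, 4], T = [5]

Max-flow min-cut theorem verified: both equal 23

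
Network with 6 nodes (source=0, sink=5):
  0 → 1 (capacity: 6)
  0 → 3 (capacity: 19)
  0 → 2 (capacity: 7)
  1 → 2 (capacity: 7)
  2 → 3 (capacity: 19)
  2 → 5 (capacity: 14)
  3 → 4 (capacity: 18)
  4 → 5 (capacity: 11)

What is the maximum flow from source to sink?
Maximum flow = 24

Max flow: 24

Flow assignment:
  0 → 1: 6/6
  0 → 3: 11/19
  0 → 2: 7/7
  1 → 2: 6/7
  2 → 5: 13/14
  3 → 4: 11/18
  4 → 5: 11/11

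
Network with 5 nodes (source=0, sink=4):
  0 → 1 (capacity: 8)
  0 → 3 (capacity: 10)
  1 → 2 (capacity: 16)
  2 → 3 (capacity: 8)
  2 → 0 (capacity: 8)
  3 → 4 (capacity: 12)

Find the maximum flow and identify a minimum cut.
Max flow = 12, Min cut edges: (3,4)

Maximum flow: 12
Minimum cut: (3,4)
Partition: S = [0, 1, 2, 3], T = [4]

Max-flow min-cut theorem verified: both equal 12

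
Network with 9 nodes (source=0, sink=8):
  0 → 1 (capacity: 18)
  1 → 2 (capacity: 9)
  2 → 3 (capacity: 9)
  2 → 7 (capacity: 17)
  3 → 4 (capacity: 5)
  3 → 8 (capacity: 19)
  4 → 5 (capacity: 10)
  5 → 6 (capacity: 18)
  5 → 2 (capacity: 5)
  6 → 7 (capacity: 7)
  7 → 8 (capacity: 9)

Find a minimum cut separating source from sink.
Min cut value = 9, edges: (1,2)

Min cut value: 9
Partition: S = [0, 1], T = [2, 3, 4, 5, 6, 7, 8]
Cut edges: (1,2)

By max-flow min-cut theorem, max flow = min cut = 9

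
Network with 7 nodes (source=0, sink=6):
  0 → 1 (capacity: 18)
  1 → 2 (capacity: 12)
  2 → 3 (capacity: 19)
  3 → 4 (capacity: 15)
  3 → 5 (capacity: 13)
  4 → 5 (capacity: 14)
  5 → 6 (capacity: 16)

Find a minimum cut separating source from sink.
Min cut value = 12, edges: (1,2)

Min cut value: 12
Partition: S = [0, 1], T = [2, 3, 4, 5, 6]
Cut edges: (1,2)

By max-flow min-cut theorem, max flow = min cut = 12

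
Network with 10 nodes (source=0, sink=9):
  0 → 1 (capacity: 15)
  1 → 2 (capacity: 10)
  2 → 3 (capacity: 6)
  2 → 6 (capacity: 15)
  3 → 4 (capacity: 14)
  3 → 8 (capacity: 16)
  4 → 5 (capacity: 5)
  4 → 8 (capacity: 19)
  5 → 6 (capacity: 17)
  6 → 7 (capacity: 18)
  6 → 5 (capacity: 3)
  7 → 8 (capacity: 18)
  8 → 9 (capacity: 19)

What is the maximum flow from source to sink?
Maximum flow = 10

Max flow: 10

Flow assignment:
  0 → 1: 10/15
  1 → 2: 10/10
  2 → 3: 6/6
  2 → 6: 4/15
  3 → 8: 6/16
  6 → 7: 4/18
  7 → 8: 4/18
  8 → 9: 10/19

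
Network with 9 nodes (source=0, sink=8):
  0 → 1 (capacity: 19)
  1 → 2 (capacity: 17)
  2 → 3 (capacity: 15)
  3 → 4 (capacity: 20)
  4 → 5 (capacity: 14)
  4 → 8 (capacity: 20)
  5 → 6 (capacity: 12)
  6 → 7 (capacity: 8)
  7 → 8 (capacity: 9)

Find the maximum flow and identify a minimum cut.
Max flow = 15, Min cut edges: (2,3)

Maximum flow: 15
Minimum cut: (2,3)
Partition: S = [0, 1, 2], T = [3, 4, 5, 6, 7, 8]

Max-flow min-cut theorem verified: both equal 15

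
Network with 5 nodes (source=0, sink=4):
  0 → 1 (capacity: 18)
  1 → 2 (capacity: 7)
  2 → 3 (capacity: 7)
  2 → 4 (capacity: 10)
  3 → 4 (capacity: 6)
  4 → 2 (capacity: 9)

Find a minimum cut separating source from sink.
Min cut value = 7, edges: (1,2)

Min cut value: 7
Partition: S = [0, 1], T = [2, 3, 4]
Cut edges: (1,2)

By max-flow min-cut theorem, max flow = min cut = 7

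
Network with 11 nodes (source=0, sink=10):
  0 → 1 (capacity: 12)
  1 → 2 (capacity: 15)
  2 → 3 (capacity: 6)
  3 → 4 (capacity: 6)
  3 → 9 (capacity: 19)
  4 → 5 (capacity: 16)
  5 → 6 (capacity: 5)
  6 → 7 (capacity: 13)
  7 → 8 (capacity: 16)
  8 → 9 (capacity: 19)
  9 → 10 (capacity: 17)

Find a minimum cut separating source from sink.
Min cut value = 6, edges: (2,3)

Min cut value: 6
Partition: S = [0, 1, 2], T = [3, 4, 5, 6, 7, 8, 9, 10]
Cut edges: (2,3)

By max-flow min-cut theorem, max flow = min cut = 6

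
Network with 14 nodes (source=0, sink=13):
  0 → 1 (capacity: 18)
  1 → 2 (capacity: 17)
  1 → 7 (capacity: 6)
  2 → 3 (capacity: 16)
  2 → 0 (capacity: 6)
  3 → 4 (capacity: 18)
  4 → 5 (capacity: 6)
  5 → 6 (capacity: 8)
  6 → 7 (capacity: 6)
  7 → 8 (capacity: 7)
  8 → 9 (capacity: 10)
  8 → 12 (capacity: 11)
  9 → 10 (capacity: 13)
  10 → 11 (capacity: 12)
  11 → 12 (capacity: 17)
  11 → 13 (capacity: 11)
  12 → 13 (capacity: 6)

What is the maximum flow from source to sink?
Maximum flow = 7

Max flow: 7

Flow assignment:
  0 → 1: 13/18
  1 → 2: 12/17
  1 → 7: 1/6
  2 → 3: 6/16
  2 → 0: 6/6
  3 → 4: 6/18
  4 → 5: 6/6
  5 → 6: 6/8
  6 → 7: 6/6
  7 → 8: 7/7
  8 → 9: 1/10
  8 → 12: 6/11
  9 → 10: 1/13
  10 → 11: 1/12
  11 → 13: 1/11
  12 → 13: 6/6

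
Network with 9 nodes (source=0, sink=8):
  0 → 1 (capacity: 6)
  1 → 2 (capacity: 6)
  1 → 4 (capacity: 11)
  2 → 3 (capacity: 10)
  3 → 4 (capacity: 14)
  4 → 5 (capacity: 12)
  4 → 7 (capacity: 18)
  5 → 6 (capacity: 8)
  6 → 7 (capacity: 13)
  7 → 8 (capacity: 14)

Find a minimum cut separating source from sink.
Min cut value = 6, edges: (0,1)

Min cut value: 6
Partition: S = [0], T = [1, 2, 3, 4, 5, 6, 7, 8]
Cut edges: (0,1)

By max-flow min-cut theorem, max flow = min cut = 6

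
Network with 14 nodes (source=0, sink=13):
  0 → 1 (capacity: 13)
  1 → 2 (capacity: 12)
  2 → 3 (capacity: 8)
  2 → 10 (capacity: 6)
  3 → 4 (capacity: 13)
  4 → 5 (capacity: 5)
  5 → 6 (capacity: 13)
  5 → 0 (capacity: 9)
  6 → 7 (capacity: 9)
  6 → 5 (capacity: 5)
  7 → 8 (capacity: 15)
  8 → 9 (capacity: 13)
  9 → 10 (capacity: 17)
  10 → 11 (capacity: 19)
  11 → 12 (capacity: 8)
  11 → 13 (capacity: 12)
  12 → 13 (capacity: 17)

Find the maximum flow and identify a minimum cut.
Max flow = 11, Min cut edges: (2,10), (4,5)

Maximum flow: 11
Minimum cut: (2,10), (4,5)
Partition: S = [0, 1, 2, 3, 4], T = [5, 6, 7, 8, 9, 10, 11, 12, 13]

Max-flow min-cut theorem verified: both equal 11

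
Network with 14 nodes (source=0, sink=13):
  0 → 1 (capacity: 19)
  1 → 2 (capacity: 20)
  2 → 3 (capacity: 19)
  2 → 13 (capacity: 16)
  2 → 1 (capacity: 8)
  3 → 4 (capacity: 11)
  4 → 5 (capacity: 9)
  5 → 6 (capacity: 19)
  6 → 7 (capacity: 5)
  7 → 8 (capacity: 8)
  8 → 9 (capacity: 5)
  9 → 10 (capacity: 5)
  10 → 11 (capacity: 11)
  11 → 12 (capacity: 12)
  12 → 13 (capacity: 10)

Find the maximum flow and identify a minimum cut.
Max flow = 19, Min cut edges: (0,1)

Maximum flow: 19
Minimum cut: (0,1)
Partition: S = [0], T = [1, 2, 3, 4, 5, 6, 7, 8, 9, 10, 11, 12, 13]

Max-flow min-cut theorem verified: both equal 19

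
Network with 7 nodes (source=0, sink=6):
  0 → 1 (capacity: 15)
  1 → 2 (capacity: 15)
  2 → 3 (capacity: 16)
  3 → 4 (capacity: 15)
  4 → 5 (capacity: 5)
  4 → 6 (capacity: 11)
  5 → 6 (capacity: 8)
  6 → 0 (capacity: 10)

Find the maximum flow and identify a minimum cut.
Max flow = 15, Min cut edges: (3,4)

Maximum flow: 15
Minimum cut: (3,4)
Partition: S = [0, 1, 2, 3], T = [4, 5, 6]

Max-flow min-cut theorem verified: both equal 15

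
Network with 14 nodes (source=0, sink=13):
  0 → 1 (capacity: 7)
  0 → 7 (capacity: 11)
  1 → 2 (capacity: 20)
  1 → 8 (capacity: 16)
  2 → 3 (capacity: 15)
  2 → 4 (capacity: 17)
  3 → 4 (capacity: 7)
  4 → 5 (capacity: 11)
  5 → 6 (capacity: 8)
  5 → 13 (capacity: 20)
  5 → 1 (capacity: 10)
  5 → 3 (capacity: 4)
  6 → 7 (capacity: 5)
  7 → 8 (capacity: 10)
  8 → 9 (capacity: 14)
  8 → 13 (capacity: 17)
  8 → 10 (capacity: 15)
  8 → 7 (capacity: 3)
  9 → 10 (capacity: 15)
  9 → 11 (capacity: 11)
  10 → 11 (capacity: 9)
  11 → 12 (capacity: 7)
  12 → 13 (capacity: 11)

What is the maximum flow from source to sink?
Maximum flow = 17

Max flow: 17

Flow assignment:
  0 → 1: 7/7
  0 → 7: 10/11
  1 → 8: 7/16
  7 → 8: 10/10
  8 → 13: 17/17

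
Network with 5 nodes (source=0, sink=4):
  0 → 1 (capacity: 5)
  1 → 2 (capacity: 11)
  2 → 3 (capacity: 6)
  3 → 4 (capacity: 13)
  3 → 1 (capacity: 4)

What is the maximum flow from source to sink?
Maximum flow = 5

Max flow: 5

Flow assignment:
  0 → 1: 5/5
  1 → 2: 5/11
  2 → 3: 5/6
  3 → 4: 5/13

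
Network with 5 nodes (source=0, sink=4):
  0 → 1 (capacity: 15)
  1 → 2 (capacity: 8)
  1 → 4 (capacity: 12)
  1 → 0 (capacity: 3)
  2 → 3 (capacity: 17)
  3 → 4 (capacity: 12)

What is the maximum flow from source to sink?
Maximum flow = 15

Max flow: 15

Flow assignment:
  0 → 1: 15/15
  1 → 2: 3/8
  1 → 4: 12/12
  2 → 3: 3/17
  3 → 4: 3/12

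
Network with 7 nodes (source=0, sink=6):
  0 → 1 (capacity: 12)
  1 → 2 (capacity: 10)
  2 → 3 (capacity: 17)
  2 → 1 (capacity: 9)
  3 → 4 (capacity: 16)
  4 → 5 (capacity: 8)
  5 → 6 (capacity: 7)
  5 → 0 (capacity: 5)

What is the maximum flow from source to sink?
Maximum flow = 7

Max flow: 7

Flow assignment:
  0 → 1: 8/12
  1 → 2: 8/10
  2 → 3: 8/17
  3 → 4: 8/16
  4 → 5: 8/8
  5 → 6: 7/7
  5 → 0: 1/5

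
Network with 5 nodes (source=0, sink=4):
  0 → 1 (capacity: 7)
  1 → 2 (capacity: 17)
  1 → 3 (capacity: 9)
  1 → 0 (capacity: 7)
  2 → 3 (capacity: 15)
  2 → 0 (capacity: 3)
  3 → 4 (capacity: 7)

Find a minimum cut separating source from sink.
Min cut value = 7, edges: (3,4)

Min cut value: 7
Partition: S = [0, 1, 2, 3], T = [4]
Cut edges: (3,4)

By max-flow min-cut theorem, max flow = min cut = 7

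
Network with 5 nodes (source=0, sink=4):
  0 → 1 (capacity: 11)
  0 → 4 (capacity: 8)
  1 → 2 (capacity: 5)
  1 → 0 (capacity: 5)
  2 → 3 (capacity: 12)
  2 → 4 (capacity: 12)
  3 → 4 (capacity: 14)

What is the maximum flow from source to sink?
Maximum flow = 13

Max flow: 13

Flow assignment:
  0 → 1: 5/11
  0 → 4: 8/8
  1 → 2: 5/5
  2 → 4: 5/12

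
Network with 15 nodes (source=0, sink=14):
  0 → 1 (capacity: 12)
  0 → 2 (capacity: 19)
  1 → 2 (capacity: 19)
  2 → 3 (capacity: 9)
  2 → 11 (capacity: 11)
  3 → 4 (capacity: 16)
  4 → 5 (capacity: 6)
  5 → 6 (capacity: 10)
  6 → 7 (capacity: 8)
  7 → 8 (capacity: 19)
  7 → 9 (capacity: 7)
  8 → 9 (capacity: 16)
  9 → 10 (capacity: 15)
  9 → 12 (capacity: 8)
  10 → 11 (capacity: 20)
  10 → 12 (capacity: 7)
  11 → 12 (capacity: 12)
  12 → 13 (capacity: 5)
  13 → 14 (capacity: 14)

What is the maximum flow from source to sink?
Maximum flow = 5

Max flow: 5

Flow assignment:
  0 → 2: 5/19
  2 → 3: 5/9
  3 → 4: 5/16
  4 → 5: 5/6
  5 → 6: 5/10
  6 → 7: 5/8
  7 → 9: 5/7
  9 → 12: 5/8
  12 → 13: 5/5
  13 → 14: 5/14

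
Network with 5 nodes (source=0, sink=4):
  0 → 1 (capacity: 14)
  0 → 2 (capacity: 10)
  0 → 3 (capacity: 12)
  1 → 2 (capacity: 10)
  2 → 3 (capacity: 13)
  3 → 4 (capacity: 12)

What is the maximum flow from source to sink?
Maximum flow = 12

Max flow: 12

Flow assignment:
  0 → 1: 10/14
  0 → 2: 2/10
  1 → 2: 10/10
  2 → 3: 12/13
  3 → 4: 12/12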